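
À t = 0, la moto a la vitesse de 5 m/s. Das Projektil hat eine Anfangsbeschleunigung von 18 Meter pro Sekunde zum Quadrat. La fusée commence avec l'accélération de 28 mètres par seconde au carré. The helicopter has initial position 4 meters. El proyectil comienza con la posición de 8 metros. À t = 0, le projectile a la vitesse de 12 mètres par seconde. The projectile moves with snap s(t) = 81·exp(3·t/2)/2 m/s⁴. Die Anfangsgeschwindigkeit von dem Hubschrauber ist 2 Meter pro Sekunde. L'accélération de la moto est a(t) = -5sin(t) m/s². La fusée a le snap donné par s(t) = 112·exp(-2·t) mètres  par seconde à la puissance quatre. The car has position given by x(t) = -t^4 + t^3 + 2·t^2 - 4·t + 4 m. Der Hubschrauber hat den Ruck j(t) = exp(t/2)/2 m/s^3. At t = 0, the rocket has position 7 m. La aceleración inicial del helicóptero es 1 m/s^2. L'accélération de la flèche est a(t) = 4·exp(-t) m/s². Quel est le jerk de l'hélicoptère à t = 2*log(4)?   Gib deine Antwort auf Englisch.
Using j(t) = exp(t/2)/2 and substituting t = 2*log(4), we find j = 2.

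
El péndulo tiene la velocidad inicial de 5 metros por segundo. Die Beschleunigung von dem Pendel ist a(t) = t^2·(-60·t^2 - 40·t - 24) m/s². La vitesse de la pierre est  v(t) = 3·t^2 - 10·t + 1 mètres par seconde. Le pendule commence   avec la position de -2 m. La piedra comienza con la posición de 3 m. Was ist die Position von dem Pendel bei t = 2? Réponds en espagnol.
Partiendo de la aceleración a(t) = t^2·(-60·t^2 - 40·t - 24), tomamos 2 antiderivadas. La integral de la aceleración, con v(0) = 5, da la velocidad: v(t) = -12·t^5 - 10·t^4 - 8·t^3 + 5. Integrando la velocidad y usando la condición inicial x(0) = -2, obtenemos x(t) = -2·t^6 - 2·t^5 - 2·t^4 + 5·t - 2. Tenemos la posición x(t) = -2·t^6 - 2·t^5 - 2·t^4 + 5·t - 2. Sustituyendo t = 2: x(2) = -216.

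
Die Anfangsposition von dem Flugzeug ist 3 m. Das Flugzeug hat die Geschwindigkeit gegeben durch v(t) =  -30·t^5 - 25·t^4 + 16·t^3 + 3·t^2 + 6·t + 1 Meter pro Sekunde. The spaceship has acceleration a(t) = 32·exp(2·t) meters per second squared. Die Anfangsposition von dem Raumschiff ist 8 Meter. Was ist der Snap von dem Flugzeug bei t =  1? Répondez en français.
Nous devons dériver notre équation de la vitesse v(t) = -30·t^5 - 25·t^4 + 16·t^3 + 3·t^2 + 6·t + 1 3 fois. En dérivant la vitesse, nous obtenons l'accélération: a(t) = -150·t^4 - 100·t^3 + 48·t^2 + 6·t + 6. En dérivant l'accélération, nous obtenons le jerk: j(t) = -600·t^3 - 300·t^2 + 96·t + 6. En prenant d/dt de j(t), nous trouvons s(t) = -1800·t^2 - 600·t + 96. Nous avons le snap s(t) = -1800·t^2 - 600·t + 96. En substituant t = 1: s(1) = -2304.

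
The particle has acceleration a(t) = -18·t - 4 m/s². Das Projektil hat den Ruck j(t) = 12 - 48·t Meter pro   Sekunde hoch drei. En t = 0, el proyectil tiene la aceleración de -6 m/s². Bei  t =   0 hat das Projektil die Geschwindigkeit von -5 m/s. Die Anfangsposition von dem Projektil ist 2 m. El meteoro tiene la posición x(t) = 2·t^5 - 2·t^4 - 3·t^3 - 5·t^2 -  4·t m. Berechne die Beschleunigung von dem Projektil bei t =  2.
Wir müssen die Stammfunktion unserer Gleichung für den Ruck j(t) = 12 - 48·t 1-mal finden. Mit ∫j(t)dt und Anwendung von a(0) = -6, finden wir a(t) = -24·t^2 + 12·t - 6. Aus der Gleichung für die Beschleunigung a(t) = -24·t^2 + 12·t - 6, setzen wir t = 2 ein und erhalten a = -78.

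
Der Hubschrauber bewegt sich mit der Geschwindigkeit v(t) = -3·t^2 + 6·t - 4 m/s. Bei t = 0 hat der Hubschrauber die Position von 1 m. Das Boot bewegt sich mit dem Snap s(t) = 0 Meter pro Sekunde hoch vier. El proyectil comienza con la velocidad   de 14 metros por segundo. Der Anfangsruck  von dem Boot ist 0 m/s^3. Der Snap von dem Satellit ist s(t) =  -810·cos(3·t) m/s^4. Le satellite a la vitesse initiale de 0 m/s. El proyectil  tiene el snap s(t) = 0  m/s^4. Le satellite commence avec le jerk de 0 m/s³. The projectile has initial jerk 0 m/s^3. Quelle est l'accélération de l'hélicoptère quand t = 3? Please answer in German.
Ausgehend von der Geschwindigkeit v(t) = -3·t^2 + 6·t - 4, nehmen wir 1 Ableitung. Die Ableitung von der Geschwindigkeit ergibt die Beschleunigung: a(t) = 6 - 6·t. Mit a(t) = 6 - 6·t und Einsetzen von t = 3, finden wir a = -12.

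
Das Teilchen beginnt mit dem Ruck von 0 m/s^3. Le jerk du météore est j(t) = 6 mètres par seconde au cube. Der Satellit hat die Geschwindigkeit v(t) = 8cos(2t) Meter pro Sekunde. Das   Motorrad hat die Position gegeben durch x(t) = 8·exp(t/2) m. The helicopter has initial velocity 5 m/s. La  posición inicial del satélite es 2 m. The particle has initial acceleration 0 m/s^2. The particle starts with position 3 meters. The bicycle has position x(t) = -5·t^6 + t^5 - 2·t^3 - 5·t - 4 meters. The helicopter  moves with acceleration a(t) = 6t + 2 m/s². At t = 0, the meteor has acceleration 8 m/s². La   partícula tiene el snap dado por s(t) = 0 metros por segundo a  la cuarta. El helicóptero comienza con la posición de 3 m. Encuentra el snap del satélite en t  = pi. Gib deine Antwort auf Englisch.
To solve this, we need to take 3 derivatives of our velocity equation v(t) = 8·cos(2·t). The derivative of velocity gives acceleration: a(t) = -16·sin(2·t). Differentiating acceleration, we get jerk: j(t) = -32·cos(2·t). Differentiating jerk, we get snap: s(t) = 64·sin(2·t). We have snap s(t) = 64·sin(2·t). Substituting t = pi: s(pi) = 0.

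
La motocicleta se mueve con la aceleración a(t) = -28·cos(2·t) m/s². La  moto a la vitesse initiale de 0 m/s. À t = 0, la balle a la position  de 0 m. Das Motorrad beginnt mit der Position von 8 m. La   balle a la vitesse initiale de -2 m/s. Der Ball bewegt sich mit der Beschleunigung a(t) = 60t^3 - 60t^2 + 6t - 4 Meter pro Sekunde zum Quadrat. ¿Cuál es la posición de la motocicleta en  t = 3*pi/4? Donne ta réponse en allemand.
Wir müssen die Stammfunktion unserer Gleichung für die Beschleunigung a(t) = -28·cos(2·t) 2-mal finden. Durch Integration von der Beschleunigung und Verwendung der Anfangsbedingung v(0) = 0, erhalten wir v(t) = -14·sin(2·t). Die Stammfunktion von der Geschwindigkeit, mit x(0) = 8, ergibt die Position: x(t) = 7·cos(2·t) + 1. Mit x(t) = 7·cos(2·t) + 1 und Einsetzen von t = 3*pi/4, finden wir x = 1.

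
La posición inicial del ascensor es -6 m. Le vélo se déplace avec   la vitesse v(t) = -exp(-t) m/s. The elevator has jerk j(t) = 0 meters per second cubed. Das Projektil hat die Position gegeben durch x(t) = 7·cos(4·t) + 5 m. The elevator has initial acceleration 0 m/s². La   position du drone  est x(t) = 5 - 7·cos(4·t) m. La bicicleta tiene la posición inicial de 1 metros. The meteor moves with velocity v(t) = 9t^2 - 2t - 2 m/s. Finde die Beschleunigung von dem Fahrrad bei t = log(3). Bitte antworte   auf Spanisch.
Para resolver esto, necesitamos tomar 1 derivada de nuestra ecuación de la velocidad v(t) = -exp(-t). La derivada de la velocidad da la aceleración: a(t) = exp(-t). De la ecuación de la aceleración a(t) = exp(-t), sustituimos t = log(3) para obtener a = 1/3.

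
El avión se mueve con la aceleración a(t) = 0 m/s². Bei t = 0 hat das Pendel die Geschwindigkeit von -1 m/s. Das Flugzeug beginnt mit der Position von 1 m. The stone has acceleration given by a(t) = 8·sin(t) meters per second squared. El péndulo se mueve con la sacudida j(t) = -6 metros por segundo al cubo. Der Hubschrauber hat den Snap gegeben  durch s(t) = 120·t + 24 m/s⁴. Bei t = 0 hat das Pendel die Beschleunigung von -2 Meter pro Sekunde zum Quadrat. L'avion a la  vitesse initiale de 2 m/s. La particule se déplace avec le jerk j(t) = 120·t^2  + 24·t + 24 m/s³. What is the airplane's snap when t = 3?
To solve this, we need to take 2 derivatives of our acceleration equation a(t) = 0. Taking d/dt of a(t), we find j(t) = 0. Taking d/dt of j(t), we find s(t) = 0. From the given snap equation s(t) = 0, we substitute t = 3 to get s = 0.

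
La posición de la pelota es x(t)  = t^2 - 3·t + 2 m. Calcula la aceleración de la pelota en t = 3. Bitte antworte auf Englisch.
To solve this, we need to take 2 derivatives of our position equation x(t) = t^2 - 3·t + 2. The derivative of position gives velocity: v(t) = 2·t - 3. Taking d/dt of v(t), we find a(t) = 2. Using a(t) = 2 and substituting t = 3, we find a = 2.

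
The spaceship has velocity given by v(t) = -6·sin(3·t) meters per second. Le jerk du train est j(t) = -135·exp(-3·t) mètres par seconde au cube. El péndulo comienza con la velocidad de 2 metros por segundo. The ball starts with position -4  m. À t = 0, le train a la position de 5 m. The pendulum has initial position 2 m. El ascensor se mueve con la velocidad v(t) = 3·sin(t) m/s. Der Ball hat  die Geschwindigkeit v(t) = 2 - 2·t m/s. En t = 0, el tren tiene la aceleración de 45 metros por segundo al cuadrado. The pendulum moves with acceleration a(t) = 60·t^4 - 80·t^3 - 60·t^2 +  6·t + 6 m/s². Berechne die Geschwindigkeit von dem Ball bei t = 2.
Aus der Gleichung für die Geschwindigkeit v(t) = 2 - 2·t, setzen wir t = 2 ein und erhalten v = -2.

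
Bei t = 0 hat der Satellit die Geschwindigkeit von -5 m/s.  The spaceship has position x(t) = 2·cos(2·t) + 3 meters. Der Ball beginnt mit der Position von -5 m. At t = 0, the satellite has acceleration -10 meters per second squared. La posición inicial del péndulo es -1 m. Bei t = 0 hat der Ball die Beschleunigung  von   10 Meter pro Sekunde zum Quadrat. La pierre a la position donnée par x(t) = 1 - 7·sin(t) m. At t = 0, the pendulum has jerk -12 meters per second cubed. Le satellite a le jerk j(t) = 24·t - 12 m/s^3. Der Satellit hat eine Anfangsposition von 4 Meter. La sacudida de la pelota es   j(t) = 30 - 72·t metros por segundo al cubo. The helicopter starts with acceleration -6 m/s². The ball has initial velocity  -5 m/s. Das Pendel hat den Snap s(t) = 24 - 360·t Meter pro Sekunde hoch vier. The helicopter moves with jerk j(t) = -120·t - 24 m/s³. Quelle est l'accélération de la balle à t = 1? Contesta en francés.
Nous devons intégrer notre équation du jerk j(t) = 30 - 72·t 1 fois. En prenant ∫j(t)dt et en appliquant a(0) = 10, nous trouvons a(t) = -36·t^2 + 30·t + 10. De l'équation de l'accélération a(t) = -36·t^2 + 30·t + 10, nous substituons t = 1 pour obtenir a = 4.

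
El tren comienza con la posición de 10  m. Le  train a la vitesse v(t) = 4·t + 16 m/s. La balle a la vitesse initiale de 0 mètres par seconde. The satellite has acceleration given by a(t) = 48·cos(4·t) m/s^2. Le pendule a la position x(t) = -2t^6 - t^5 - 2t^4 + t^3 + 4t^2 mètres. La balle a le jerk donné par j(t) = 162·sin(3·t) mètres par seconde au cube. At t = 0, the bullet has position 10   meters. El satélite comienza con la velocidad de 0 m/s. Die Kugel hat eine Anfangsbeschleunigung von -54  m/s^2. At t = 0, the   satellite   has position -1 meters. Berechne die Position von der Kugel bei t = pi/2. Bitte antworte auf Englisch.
We need to integrate our jerk equation j(t) = 162·sin(3·t) 3 times. Finding the antiderivative of j(t) and using a(0) = -54: a(t) = -54·cos(3·t). The antiderivative of acceleration is velocity. Using v(0) = 0, we get v(t) = -18·sin(3·t). Taking ∫v(t)dt and applying x(0) = 10, we find x(t) = 6·cos(3·t) + 4. From the given position equation x(t) = 6·cos(3·t) + 4, we substitute t = pi/2 to get x = 4.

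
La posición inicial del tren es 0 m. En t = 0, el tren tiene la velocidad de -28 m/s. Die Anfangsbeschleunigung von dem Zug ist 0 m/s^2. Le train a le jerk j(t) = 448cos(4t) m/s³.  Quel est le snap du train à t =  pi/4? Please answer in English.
Starting from jerk j(t) = 448·cos(4·t), we take 1 derivative. Taking d/dt of j(t), we find s(t) = -1792·sin(4·t). Using s(t) = -1792·sin(4·t) and substituting t = pi/4, we find s = 0.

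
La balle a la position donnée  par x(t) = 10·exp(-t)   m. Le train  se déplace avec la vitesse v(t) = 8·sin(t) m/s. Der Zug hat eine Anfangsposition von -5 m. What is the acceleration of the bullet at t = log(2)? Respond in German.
Um dies zu lösen, müssen wir 2 Ableitungen unserer Gleichung für die Position x(t) = 10·exp(-t) nehmen. Die Ableitung von der Position ergibt die Geschwindigkeit: v(t) = -10·exp(-t). Die Ableitung von der Geschwindigkeit ergibt die Beschleunigung: a(t) = 10·exp(-t). Wir haben die Beschleunigung a(t) = 10·exp(-t). Durch Einsetzen von t = log(2): a(log(2)) = 5.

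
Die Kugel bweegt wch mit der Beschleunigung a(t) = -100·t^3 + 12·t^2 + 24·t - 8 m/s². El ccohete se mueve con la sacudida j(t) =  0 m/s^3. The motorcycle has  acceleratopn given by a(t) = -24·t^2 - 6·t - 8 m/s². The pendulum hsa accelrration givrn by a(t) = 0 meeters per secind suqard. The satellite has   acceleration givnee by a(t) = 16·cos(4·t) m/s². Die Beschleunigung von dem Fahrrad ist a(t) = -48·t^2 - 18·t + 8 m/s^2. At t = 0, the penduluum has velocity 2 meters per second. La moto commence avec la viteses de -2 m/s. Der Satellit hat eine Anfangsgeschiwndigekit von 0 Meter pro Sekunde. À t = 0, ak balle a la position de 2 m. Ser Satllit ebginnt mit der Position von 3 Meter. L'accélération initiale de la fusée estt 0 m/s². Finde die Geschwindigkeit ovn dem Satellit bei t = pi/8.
Ausgehend von der Beschleunigung a(t) = 16·cos(4·t), nehmen wir 1 Integral. Durch Integration von der Beschleunigung und Verwendung der Anfangsbedingung v(0) = 0, erhalten wir v(t) = 4·sin(4·t). Wir haben die Geschwindigkeit v(t) = 4·sin(4·t). Durch Einsetzen von t = pi/8: v(pi/8) = 4.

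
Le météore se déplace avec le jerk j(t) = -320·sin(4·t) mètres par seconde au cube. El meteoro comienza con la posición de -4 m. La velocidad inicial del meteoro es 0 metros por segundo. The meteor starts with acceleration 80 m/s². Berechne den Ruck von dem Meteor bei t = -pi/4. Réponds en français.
En utilisant j(t) = -320·sin(4·t) et en substituant t = -pi/4, nous trouvons j = 0.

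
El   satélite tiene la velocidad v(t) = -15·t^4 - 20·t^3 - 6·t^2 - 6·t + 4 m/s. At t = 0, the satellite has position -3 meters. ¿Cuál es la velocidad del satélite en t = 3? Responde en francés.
Nous avons la vitesse v(t) = -15·t^4 - 20·t^3 - 6·t^2 - 6·t + 4. En substituant t = 3: v(3) = -1823.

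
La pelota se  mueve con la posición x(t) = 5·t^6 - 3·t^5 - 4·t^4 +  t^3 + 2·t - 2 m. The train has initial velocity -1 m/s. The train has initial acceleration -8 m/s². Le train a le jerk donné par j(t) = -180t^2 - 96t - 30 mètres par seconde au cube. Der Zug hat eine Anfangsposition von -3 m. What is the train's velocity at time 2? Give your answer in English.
Starting from jerk j(t) = -180·t^2 - 96·t - 30, we take 2 antiderivatives. Integrating jerk and using the initial condition a(0) = -8, we get a(t) = -60·t^3 - 48·t^2 - 30·t - 8. The integral of acceleration is velocity. Using v(0) = -1, we get v(t) = -15·t^4 - 16·t^3 - 15·t^2 - 8·t - 1. From the given velocity equation v(t) = -15·t^4 - 16·t^3 - 15·t^2 - 8·t - 1, we substitute t = 2 to get v = -445.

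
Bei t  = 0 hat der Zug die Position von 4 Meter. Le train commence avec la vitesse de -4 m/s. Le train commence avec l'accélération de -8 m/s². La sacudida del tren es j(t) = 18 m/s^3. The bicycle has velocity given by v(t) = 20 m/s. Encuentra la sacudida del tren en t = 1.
De la ecuación de la sacudida j(t) = 18, sustituimos t = 1 para obtener j = 18.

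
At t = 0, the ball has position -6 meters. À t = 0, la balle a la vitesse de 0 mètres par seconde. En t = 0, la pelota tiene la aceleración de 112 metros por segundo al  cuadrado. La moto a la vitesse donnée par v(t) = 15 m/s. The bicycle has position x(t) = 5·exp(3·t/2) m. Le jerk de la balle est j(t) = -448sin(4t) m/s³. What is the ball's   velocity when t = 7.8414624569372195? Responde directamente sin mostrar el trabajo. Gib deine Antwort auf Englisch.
At t = 7.8414624569372195, v = -1.40156187940729.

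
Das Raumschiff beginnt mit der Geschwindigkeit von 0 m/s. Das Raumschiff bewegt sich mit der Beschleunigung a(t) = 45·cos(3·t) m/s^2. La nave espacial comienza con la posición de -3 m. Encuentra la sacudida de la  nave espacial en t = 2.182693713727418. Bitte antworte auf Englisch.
To solve this, we need to take 1 derivative of our acceleration equation a(t) = 45·cos(3·t). Differentiating acceleration, we get jerk: j(t) = -135·sin(3·t). Using j(t) = -135·sin(3·t) and substituting t = 2.182693713727418, we find j = -35.3441794822970.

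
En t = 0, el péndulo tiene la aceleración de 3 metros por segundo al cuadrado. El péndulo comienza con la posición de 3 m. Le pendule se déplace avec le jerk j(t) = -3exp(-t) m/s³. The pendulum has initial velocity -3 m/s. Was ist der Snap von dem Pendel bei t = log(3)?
Wir müssen unsere Gleichung für den Ruck j(t) = -3·exp(-t) 1-mal ableiten. Die Ableitung von dem Ruck ergibt den Snap: s(t) = 3·exp(-t). Aus der Gleichung für den Snap s(t) = 3·exp(-t), setzen wir t = log(3) ein und erhalten s = 1.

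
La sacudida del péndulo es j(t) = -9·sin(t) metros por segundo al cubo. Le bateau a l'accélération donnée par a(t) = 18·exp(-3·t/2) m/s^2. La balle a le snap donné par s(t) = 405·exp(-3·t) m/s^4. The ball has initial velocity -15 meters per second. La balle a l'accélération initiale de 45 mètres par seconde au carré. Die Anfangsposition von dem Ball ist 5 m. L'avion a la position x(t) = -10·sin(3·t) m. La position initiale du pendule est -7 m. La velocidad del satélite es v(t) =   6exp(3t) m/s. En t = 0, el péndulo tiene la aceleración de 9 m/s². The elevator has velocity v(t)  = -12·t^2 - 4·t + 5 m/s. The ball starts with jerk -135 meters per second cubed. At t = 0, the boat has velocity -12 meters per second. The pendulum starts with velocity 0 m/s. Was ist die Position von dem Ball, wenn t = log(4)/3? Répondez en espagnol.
Partiendo del snap s(t) = 405·exp(-3·t), tomamos 4 integrales. La integral del snap es la sacudida. Usando j(0) = -135, obtenemos j(t) = -135·exp(-3·t). Integrando la sacudida y usando la condición inicial a(0) = 45, obtenemos a(t) = 45·exp(-3·t). Tomando ∫a(t)dt y aplicando v(0) = -15, encontramos v(t) = -15·exp(-3·t). Tomando ∫v(t)dt y aplicando x(0) = 5, encontramos x(t) = 5·exp(-3·t). De la ecuación de la posición x(t) = 5·exp(-3·t), sustituimos t = log(4)/3 para obtener x = 5/4.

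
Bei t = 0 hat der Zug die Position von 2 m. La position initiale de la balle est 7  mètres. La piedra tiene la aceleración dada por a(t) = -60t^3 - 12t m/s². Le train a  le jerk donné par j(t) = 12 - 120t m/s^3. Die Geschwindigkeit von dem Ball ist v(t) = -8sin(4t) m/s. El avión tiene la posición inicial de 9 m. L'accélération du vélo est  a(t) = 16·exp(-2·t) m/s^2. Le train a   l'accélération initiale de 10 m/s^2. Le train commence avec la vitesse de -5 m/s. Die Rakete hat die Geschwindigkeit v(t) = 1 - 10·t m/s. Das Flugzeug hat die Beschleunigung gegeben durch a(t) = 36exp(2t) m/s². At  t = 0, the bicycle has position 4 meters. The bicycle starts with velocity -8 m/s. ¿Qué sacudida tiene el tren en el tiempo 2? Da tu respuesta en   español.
Tenemos la sacudida j(t) = 12 - 120·t. Sustituyendo t = 2: j(2) = -228.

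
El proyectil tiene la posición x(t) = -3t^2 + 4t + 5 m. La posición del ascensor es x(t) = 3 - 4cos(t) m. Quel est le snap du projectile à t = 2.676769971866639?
Pour résoudre ceci, nous devons prendre 4 dérivées de notre équation de la position x(t) = -3·t^2 + 4·t + 5. La dérivée de la position donne la vitesse: v(t) = 4 - 6·t. En prenant d/dt de v(t), nous trouvons a(t) = -6. En prenant d/dt de a(t), nous trouvons j(t) = 0. La dérivée du jerk donne le snap: s(t) = 0. Nous avons le snap s(t) = 0. En substituant t = 2.676769971866639: s(2.676769971866639) = 0.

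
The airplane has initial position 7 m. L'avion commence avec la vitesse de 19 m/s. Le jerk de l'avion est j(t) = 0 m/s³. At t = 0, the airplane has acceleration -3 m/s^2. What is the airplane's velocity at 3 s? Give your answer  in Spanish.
Partiendo de la sacudida j(t) = 0, tomamos 2 antiderivadas. La integral de la sacudida, con a(0) = -3, da la aceleración: a(t) = -3. Integrando la aceleración y usando la condición inicial v(0) = 19, obtenemos v(t) = 19 - 3·t. Tenemos la velocidad v(t) = 19 - 3·t. Sustituyendo t = 3: v(3) = 10.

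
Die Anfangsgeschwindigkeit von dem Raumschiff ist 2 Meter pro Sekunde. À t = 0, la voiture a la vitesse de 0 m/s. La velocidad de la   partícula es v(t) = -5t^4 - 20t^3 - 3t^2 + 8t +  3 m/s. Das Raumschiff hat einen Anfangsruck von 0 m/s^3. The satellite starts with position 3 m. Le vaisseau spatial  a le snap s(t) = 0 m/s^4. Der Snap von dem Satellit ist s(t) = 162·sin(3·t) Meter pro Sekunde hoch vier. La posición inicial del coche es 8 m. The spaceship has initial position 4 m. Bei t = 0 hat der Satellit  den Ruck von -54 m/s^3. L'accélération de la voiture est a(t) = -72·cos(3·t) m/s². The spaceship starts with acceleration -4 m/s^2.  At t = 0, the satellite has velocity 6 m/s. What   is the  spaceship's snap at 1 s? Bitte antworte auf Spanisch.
Usando s(t) = 0 y sustituyendo t = 1, encontramos s = 0.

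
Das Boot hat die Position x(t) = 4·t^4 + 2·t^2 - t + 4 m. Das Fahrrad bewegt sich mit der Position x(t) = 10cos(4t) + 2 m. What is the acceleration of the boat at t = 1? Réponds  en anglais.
We must differentiate our position equation x(t) = 4·t^4 + 2·t^2 - t + 4 2 times. Taking d/dt of x(t), we find v(t) = 16·t^3 + 4·t - 1. Differentiating velocity, we get acceleration: a(t) = 48·t^2 + 4. Using a(t) = 48·t^2 + 4 and substituting t = 1, we find a = 52.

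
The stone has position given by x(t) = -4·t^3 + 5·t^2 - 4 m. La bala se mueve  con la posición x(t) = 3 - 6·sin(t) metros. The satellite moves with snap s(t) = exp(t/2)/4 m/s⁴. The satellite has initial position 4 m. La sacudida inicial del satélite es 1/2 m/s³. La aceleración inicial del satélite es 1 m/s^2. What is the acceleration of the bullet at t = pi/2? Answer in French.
Nous devons dériver notre équation de la position x(t) = 3 - 6·sin(t) 2 fois. En dérivant la position, nous obtenons la vitesse: v(t) = -6·cos(t). La dérivée de la vitesse donne l'accélération: a(t) = 6·sin(t). Nous avons l'accélération a(t) = 6·sin(t). En substituant t = pi/2: a(pi/2) = 6.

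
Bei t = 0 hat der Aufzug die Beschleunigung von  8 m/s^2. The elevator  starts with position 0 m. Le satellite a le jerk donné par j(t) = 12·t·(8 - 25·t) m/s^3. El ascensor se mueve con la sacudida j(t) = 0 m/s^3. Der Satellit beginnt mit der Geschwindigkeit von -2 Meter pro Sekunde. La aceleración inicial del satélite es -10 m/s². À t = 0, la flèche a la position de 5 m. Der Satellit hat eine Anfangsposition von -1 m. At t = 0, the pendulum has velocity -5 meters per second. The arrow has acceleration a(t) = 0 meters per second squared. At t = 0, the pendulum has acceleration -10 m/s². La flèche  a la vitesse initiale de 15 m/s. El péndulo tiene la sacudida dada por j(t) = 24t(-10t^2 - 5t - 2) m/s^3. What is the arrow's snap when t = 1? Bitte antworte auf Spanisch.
Debemos derivar nuestra ecuación de la aceleración a(t) = 0 2 veces. La derivada de la aceleración da la sacudida: j(t) = 0. La derivada de la sacudida da el snap: s(t) = 0. De la ecuación del snap s(t) = 0, sustituimos t = 1 para obtener s = 0.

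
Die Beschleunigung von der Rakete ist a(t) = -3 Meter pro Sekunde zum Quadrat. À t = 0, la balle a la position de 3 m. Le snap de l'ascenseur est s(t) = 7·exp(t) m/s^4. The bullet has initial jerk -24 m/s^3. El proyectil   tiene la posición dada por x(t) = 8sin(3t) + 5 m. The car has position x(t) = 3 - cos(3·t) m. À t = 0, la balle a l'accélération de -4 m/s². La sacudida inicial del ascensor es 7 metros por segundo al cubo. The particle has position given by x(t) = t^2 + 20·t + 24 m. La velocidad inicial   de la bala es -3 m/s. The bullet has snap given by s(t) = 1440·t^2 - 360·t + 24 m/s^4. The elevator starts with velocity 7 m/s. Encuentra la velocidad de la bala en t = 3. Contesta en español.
Partiendo del snap s(t) = 1440·t^2 - 360·t + 24, tomamos 3 antiderivadas. Integrando el snap y usando la condición inicial j(0) = -24, obtenemos j(t) = 480·t^3 - 180·t^2 + 24·t - 24. Integrando la sacudida y usando la condición inicial a(0) = -4, obtenemos a(t) = 120·t^4 - 60·t^3 + 12·t^2 - 24·t - 4. La integral de la aceleración, con v(0) = -3, da la velocidad: v(t) = 24·t^5 - 15·t^4 + 4·t^3 - 12·t^2 - 4·t - 3. Tenemos la velocidad v(t) = 24·t^5 - 15·t^4 + 4·t^3 - 12·t^2 - 4·t - 3. Sustituyendo t = 3: v(3) = 4602.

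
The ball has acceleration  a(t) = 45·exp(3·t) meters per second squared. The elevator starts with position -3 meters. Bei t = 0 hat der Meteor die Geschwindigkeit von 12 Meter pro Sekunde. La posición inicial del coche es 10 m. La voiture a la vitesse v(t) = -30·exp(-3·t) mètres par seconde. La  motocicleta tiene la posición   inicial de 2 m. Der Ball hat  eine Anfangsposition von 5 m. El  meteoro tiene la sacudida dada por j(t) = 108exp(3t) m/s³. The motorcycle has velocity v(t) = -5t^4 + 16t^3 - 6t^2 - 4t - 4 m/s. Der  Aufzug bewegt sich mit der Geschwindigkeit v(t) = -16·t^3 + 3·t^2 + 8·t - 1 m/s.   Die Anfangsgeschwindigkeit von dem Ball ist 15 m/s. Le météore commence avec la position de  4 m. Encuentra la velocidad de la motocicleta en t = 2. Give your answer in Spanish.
Tenemos la velocidad v(t) = -5·t^4 + 16·t^3 - 6·t^2 - 4·t - 4. Sustituyendo t = 2: v(2) = 12.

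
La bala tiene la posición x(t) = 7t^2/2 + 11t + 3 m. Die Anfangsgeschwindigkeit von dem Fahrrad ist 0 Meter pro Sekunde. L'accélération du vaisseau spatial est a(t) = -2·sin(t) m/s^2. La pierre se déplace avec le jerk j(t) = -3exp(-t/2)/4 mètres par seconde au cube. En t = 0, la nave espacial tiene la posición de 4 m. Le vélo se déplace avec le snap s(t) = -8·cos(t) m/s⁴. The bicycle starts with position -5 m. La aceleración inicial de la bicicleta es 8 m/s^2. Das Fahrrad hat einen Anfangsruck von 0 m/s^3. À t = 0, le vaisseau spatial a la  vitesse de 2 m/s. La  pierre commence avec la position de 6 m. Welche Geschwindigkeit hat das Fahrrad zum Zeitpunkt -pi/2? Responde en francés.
Pour résoudre ceci, nous devons prendre 3 primitives de notre équation du snap s(t) = -8·cos(t). En intégrant le snap et en utilisant la condition initiale j(0) = 0, nous obtenons j(t) = -8·sin(t). La primitive du jerk est l'accélération. En utilisant a(0) = 8, nous obtenons a(t) = 8·cos(t). La primitive de l'accélération, avec v(0) = 0, donne la vitesse: v(t) = 8·sin(t). De l'équation de la vitesse v(t) = 8·sin(t), nous substituons t = -pi/2 pour obtenir v = -8.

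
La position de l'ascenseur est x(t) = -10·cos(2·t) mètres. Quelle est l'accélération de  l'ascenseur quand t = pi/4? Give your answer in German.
Ausgehend von der Position x(t) = -10·cos(2·t), nehmen wir 2 Ableitungen. Durch Ableiten von der Position erhalten wir die Geschwindigkeit: v(t) = 20·sin(2·t). Mit d/dt von v(t) finden wir a(t) = 40·cos(2·t). Mit a(t) = 40·cos(2·t) und Einsetzen von t = pi/4, finden wir a = 0.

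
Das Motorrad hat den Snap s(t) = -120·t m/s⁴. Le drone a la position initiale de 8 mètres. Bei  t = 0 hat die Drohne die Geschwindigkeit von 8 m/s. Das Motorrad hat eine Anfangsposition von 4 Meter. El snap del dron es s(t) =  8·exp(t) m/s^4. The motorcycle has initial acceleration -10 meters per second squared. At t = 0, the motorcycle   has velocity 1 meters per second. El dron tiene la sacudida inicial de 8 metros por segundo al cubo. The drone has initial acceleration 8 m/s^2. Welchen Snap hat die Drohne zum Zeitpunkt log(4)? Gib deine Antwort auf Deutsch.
Mit s(t) = 8·exp(t) und Einsetzen von t = log(4), finden wir s = 32.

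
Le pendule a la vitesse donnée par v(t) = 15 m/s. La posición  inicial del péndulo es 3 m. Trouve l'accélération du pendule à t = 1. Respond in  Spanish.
Debemos derivar nuestra ecuación de la velocidad v(t) = 15 1 vez. Tomando d/dt de v(t), encontramos a(t) = 0. Tenemos la aceleración a(t) = 0. Sustituyendo t = 1: a(1) = 0.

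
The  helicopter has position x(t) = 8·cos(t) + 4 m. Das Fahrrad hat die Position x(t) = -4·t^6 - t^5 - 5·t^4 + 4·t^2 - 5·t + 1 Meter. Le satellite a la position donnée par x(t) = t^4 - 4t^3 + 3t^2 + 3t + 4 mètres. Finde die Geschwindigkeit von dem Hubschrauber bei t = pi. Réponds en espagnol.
Para resolver esto, necesitamos tomar 1 derivada de nuestra ecuación de la posición x(t) = 8·cos(t) + 4. Derivando la posición, obtenemos la velocidad: v(t) = -8·sin(t). Tenemos la velocidad v(t) = -8·sin(t). Sustituyendo t = pi: v(pi) = 0.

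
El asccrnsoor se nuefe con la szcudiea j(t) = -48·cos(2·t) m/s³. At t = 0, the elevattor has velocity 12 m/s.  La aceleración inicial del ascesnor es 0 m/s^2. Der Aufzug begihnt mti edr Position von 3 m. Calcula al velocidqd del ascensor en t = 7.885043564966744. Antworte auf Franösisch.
Pour résoudre ceci, nous devons prendre 2 intégrales de notre équation du jerk j(t) = -48·cos(2·t). La primitive du jerk, avec a(0) = 0, donne l'accélération: a(t) = -24·sin(2·t). La primitive de l'accélération est la vitesse. En utilisant v(0) = 12, nous obtenons v(t) = 12·cos(2·t). De l'équation de la vitesse v(t) = 12·cos(2·t), nous substituons t = 7.885043564966744 pour obtenir v = -11.9768512010595.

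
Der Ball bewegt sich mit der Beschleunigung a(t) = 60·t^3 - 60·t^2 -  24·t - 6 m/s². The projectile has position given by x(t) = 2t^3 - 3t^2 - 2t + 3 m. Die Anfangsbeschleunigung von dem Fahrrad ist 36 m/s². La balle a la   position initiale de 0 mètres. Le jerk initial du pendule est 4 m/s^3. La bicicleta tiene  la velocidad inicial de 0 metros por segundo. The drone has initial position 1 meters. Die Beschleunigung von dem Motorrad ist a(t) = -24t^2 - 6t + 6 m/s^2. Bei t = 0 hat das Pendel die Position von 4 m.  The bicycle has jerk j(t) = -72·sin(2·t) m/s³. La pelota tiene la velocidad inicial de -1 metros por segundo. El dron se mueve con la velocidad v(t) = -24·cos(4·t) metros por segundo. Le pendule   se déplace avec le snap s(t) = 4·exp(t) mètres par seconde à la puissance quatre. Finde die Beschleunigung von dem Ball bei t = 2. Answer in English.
Using a(t) = 60·t^3 - 60·t^2 - 24·t - 6 and substituting t = 2, we find a = 186.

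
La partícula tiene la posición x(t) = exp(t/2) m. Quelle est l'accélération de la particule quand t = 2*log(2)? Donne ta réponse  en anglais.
To solve this, we need to take 2 derivatives of our position equation x(t) = exp(t/2). Taking d/dt of x(t), we find v(t) = exp(t/2)/2. Taking d/dt of v(t), we find a(t) = exp(t/2)/4. We have acceleration a(t) = exp(t/2)/4. Substituting t = 2*log(2): a(2*log(2)) = 1/2.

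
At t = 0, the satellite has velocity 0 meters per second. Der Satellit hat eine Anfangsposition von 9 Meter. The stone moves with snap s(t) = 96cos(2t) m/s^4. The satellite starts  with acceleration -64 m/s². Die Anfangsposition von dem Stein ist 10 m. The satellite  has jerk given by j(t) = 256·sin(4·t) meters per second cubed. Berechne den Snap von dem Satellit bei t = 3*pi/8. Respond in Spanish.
Para resolver esto, necesitamos tomar 1 derivada de nuestra ecuación de la sacudida j(t) = 256·sin(4·t). Tomando d/dt de j(t), encontramos s(t) = 1024·cos(4·t). Usando s(t) = 1024·cos(4·t) y sustituyendo t = 3*pi/8, encontramos s = 0.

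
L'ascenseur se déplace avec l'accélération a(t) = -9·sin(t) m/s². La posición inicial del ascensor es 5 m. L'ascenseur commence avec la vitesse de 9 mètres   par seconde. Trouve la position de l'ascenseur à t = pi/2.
Nous devons trouver la primitive de notre équation de l'accélération a(t) = -9·sin(t) 2 fois. En prenant ∫a(t)dt et en appliquant v(0) = 9, nous trouvons v(t) = 9·cos(t). En intégrant la vitesse et en utilisant la condition initiale x(0) = 5, nous obtenons x(t) = 9·sin(t) + 5. De l'équation de la position x(t) = 9·sin(t) + 5, nous substituons t = pi/2 pour obtenir x = 14.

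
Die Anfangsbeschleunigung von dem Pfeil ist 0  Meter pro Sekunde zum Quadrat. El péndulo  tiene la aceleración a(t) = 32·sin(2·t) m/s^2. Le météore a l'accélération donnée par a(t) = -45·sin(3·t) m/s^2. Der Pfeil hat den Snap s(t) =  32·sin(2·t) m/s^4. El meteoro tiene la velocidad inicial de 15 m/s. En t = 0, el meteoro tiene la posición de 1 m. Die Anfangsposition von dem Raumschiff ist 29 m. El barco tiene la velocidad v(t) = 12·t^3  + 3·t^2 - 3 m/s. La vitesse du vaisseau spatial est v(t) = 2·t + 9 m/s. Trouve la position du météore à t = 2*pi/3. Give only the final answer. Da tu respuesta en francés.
x(2*pi/3) = 1.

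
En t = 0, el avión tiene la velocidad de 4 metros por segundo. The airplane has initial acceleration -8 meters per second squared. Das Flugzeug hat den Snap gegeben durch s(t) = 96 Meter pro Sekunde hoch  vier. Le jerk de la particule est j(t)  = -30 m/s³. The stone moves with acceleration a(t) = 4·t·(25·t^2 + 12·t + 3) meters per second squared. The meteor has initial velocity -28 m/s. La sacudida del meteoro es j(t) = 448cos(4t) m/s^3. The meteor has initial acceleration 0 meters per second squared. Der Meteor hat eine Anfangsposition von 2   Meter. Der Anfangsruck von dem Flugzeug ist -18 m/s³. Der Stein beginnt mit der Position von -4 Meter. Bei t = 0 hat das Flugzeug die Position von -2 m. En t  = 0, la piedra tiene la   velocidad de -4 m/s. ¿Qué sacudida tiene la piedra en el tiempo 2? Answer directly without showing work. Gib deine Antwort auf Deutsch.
j(2) = 1404.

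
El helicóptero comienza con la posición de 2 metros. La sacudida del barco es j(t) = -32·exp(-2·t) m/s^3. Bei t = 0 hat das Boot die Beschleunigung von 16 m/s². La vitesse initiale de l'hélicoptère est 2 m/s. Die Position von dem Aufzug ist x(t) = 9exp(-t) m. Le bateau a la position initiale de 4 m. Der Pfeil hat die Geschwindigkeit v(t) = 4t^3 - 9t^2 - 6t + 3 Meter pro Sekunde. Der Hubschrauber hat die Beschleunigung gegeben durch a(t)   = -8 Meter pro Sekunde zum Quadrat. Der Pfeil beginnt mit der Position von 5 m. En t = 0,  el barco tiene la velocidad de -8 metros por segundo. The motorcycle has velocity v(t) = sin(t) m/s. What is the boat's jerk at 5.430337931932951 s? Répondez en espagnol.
Tenemos la sacudida j(t) = -32·exp(-2·t). Sustituyendo t = 5.430337931932951: j(5.430337931932951) = -0.000614353562370727.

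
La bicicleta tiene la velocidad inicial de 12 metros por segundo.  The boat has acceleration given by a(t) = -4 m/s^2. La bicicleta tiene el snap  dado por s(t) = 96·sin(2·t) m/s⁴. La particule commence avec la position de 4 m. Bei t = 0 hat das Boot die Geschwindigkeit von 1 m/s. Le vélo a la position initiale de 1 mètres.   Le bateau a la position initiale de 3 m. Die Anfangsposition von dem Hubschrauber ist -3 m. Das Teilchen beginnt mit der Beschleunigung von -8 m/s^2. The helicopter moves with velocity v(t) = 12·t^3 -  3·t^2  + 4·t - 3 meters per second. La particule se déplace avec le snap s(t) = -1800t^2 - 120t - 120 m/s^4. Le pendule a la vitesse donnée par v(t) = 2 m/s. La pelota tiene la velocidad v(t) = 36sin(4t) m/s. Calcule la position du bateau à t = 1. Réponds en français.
Pour résoudre ceci, nous devons prendre 2 intégrales de notre équation de l'accélération a(t) = -4. En prenant ∫a(t)dt et en appliquant v(0) = 1, nous trouvons v(t) = 1 - 4·t. La primitive de la vitesse est la position. En utilisant x(0) = 3, nous obtenons x(t) = -2·t^2 + t + 3. En utilisant x(t) = -2·t^2 + t + 3 et en substituant t = 1, nous trouvons x = 2.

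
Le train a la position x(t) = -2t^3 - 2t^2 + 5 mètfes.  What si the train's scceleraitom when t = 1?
We must differentiate our position equation x(t) = -2·t^3 - 2·t^2 + 5 2 times. The derivative of position gives velocity: v(t) = -6·t^2 - 4·t. Taking d/dt of v(t), we find a(t) = -12·t - 4. From the given acceleration equation a(t) = -12·t - 4, we substitute t = 1 to get a = -16.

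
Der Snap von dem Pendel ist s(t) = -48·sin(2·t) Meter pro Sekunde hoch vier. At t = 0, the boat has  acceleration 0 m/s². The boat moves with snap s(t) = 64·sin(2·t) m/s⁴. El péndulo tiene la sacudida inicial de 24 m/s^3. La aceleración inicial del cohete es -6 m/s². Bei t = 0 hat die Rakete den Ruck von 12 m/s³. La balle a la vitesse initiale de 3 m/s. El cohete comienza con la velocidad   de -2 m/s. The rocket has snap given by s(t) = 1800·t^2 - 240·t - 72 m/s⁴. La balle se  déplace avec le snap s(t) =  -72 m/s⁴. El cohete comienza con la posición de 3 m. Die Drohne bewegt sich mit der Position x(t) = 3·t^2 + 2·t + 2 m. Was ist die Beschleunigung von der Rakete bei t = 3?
Ausgehend von dem Snap s(t) = 1800·t^2 - 240·t - 72, nehmen wir 2 Integrale. Die Stammfunktion von dem Snap, mit j(0) = 12, ergibt den Ruck: j(t) = 600·t^3 - 120·t^2 - 72·t + 12. Durch Integration von dem Ruck und Verwendung der Anfangsbedingung a(0) = -6, erhalten wir a(t) = 150·t^4 - 40·t^3 - 36·t^2 + 12·t - 6. Mit a(t) = 150·t^4 - 40·t^3 - 36·t^2 + 12·t - 6 und Einsetzen von t = 3, finden wir a = 10776.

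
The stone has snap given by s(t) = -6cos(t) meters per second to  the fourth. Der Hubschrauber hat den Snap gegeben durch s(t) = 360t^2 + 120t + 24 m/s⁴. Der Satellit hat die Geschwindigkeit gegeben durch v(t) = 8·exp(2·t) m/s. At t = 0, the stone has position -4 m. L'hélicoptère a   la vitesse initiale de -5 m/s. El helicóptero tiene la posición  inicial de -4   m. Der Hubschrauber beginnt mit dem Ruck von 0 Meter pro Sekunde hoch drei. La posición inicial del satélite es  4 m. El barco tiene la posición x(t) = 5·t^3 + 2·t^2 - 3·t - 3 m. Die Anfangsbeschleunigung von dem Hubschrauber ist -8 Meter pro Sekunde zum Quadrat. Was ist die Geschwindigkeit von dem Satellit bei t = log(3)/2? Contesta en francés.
Nous avons la vitesse v(t) = 8·exp(2·t). En substituant t = log(3)/2: v(log(3)/2) = 24.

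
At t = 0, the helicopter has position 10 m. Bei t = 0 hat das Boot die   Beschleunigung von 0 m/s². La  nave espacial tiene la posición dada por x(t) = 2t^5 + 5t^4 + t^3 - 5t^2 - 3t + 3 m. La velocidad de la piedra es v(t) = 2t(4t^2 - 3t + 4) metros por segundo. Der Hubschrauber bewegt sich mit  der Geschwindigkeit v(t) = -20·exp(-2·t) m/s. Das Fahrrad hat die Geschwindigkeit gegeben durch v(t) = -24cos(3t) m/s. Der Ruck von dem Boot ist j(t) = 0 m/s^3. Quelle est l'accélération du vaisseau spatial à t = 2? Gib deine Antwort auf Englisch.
To solve this, we need to take 2 derivatives of our position equation x(t) = 2·t^5 + 5·t^4 + t^3 - 5·t^2 - 3·t + 3. Differentiating position, we get velocity: v(t) = 10·t^4 + 20·t^3 + 3·t^2 - 10·t - 3. The derivative of velocity gives acceleration: a(t) = 40·t^3 + 60·t^2 + 6·t - 10. We have acceleration a(t) = 40·t^3 + 60·t^2 + 6·t - 10. Substituting t = 2: a(2) = 562.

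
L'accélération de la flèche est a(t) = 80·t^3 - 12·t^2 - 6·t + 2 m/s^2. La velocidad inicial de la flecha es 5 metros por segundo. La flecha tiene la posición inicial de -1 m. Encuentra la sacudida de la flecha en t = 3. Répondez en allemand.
Um dies zu lösen, müssen wir 1 Ableitung unserer Gleichung für die Beschleunigung a(t) = 80·t^3 - 12·t^2 - 6·t + 2 nehmen. Durch Ableiten von der Beschleunigung erhalten wir den Ruck: j(t) = 240·t^2 - 24·t - 6. Aus der Gleichung für den Ruck j(t) = 240·t^2 - 24·t - 6, setzen wir t = 3 ein und erhalten j = 2082.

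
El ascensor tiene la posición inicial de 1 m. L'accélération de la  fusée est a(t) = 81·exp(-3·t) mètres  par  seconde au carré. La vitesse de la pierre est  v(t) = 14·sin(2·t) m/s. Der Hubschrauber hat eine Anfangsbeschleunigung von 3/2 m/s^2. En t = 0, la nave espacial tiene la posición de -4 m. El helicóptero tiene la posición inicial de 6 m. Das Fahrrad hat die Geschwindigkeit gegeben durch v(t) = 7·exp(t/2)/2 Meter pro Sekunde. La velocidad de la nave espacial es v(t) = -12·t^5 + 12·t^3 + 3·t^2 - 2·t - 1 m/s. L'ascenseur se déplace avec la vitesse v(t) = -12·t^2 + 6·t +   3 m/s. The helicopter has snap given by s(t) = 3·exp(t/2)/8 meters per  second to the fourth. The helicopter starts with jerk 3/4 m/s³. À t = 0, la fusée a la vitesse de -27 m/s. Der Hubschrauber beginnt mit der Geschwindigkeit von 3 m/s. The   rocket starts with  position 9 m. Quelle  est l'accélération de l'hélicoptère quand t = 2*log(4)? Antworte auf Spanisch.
Debemos encontrar la antiderivada de nuestra ecuación del snap s(t) = 3·exp(t/2)/8 2 veces. La integral del snap es la sacudida. Usando j(0) = 3/4, obtenemos j(t) = 3·exp(t/2)/4. La antiderivada de la sacudida, con a(0) = 3/2, da la aceleración: a(t) = 3·exp(t/2)/2. De la ecuación de la aceleración a(t) = 3·exp(t/2)/2, sustituimos t = 2*log(4) para obtener a = 6.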